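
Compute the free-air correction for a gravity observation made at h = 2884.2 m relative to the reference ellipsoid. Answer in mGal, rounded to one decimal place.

Free-air correction = 0.3086 × 2884.2 = 890.1 mGal

890.1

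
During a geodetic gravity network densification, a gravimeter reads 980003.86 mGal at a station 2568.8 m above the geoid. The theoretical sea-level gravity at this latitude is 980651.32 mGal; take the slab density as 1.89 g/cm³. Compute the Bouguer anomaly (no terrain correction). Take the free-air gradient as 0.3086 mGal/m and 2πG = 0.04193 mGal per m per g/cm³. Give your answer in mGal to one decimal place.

Free-air correction = 0.3086 × 2568.8 = 792.73 mGal
Free-air anomaly = 980003.86 − 980651.32 + (792.73) = 145.27 mGal
Bouguer slab correction = 0.04193 × 1.89 × 2568.8 = 203.57 mGal
Simple Bouguer anomaly = 145.27 − (203.57) = -58.30 mGal

-58.3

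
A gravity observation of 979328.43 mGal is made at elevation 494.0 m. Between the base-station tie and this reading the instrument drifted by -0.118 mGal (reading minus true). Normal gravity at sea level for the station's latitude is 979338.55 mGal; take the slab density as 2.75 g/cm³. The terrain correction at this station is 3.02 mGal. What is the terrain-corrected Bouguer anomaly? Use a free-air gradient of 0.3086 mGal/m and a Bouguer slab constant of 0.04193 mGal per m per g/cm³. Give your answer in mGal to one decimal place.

88.5

Drift-corrected reading = 979328.43 − (-0.118) = 979328.548 mGal
Free-air correction = 0.3086 × 494.0 = 152.45 mGal
Free-air anomaly = 979328.548 − 979338.55 + (152.45) = 142.448 mGal
Bouguer slab correction = 0.04193 × 2.75 × 494.0 = 56.96 mGal
Simple Bouguer anomaly = 142.448 − (56.96) = 85.488 mGal
Complete Bouguer anomaly = 85.488 + 3.02 = 88.508 mGal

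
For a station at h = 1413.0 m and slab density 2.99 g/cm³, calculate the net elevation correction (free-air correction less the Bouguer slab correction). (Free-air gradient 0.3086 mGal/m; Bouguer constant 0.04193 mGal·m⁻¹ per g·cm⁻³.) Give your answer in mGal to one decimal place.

258.9

Combined gradient = 0.3086 − 0.04193 × 2.99 = 0.1832293 mGal/m
Combined elevation correction = 0.1832293 × 1413.0 = 258.9 mGal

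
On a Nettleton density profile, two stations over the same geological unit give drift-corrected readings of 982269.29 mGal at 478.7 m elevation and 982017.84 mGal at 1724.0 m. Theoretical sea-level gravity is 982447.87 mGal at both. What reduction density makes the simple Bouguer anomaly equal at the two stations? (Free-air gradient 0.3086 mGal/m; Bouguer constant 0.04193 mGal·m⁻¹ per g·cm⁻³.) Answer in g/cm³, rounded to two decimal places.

2.54

Δg_obs = 982017.84 − 982269.29 = -251.45 mGal over Δh = 1724.0 − 478.7 = 1245.3 m
Equal Bouguer anomalies ⇒ Δg_obs + (0.3086 − 0.04193ρ)·Δh = 0
0.3086 − 0.04193ρ = −Δg_obs/Δh = 0.20192
ρ = (0.3086 − 0.20192) / 0.04193 = 2.54 g/cm³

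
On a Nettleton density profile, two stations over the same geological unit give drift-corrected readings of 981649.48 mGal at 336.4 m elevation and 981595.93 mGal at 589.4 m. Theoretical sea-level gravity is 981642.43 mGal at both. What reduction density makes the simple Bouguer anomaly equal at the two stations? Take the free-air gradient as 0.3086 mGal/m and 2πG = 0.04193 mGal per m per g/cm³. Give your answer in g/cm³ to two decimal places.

Δg_obs = 981595.93 − 981649.48 = -53.55 mGal over Δh = 589.4 − 336.4 = 253.0 m
Equal Bouguer anomalies ⇒ Δg_obs + (0.3086 − 0.04193ρ)·Δh = 0
0.3086 − 0.04193ρ = −Δg_obs/Δh = 0.21166
ρ = (0.3086 − 0.21166) / 0.04193 = 2.31 g/cm³

2.31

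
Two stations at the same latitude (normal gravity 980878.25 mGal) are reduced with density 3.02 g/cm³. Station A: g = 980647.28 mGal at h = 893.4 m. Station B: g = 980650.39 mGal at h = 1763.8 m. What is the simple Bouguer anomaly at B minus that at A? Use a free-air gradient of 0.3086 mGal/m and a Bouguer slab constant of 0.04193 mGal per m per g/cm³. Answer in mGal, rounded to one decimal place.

Δg_SB(A) = 980647.28 − 980878.25 + 0.3086×893.4 − 0.04193×3.02×893.4 = -68.40 mGal
Δg_SB(B) = 980650.39 − 980878.25 + 0.3086×1763.8 − 0.04193×3.02×1763.8 = 93.10 mGal
Difference = 93.10 − (-68.40) = 161.50 mGal

161.5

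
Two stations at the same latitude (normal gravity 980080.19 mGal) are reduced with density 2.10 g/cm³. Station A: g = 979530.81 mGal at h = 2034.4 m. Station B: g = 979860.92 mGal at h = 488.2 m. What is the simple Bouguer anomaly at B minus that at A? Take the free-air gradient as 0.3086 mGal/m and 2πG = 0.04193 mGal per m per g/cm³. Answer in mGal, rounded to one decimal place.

-10.9

Δg_SB(A) = 979530.81 − 980080.19 + 0.3086×2034.4 − 0.04193×2.10×2034.4 = -100.70 mGal
Δg_SB(B) = 979860.92 − 980080.19 + 0.3086×488.2 − 0.04193×2.10×488.2 = -111.60 mGal
Difference = -111.60 − (-100.70) = -10.90 mGal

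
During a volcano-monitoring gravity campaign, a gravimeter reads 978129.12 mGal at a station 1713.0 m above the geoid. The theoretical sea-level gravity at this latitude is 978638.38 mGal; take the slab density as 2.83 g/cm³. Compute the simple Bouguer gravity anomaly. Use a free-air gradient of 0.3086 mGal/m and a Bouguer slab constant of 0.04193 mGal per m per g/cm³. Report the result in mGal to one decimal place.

-183.9

Free-air correction = 0.3086 × 1713.0 = 528.63 mGal
Free-air anomaly = 978129.12 − 978638.38 + (528.63) = 19.37 mGal
Bouguer slab correction = 0.04193 × 2.83 × 1713.0 = 203.27 mGal
Simple Bouguer anomaly = 19.37 − (203.27) = -183.90 mGal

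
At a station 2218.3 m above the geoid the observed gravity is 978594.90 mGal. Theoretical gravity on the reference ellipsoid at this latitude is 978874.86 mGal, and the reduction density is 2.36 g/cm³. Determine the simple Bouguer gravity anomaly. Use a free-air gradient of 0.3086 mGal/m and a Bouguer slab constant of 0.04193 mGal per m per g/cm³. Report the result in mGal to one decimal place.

185.1

Free-air correction = 0.3086 × 2218.3 = 684.57 mGal
Free-air anomaly = 978594.90 − 978874.86 + (684.57) = 404.61 mGal
Bouguer slab correction = 0.04193 × 2.36 × 2218.3 = 219.51 mGal
Simple Bouguer anomaly = 404.61 − (219.51) = 185.10 mGal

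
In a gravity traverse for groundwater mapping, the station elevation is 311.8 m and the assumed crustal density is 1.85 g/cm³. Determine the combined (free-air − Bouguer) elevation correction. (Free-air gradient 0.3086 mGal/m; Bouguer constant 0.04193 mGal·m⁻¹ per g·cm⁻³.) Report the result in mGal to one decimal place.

Combined gradient = 0.3086 − 0.04193 × 1.85 = 0.2310295 mGal/m
Combined elevation correction = 0.2310295 × 311.8 = 72.0 mGal

72.0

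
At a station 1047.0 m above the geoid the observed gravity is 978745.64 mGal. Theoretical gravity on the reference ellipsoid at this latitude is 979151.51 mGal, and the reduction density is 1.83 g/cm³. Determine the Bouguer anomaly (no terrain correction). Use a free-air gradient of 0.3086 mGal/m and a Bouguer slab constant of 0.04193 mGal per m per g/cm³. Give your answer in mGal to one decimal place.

Free-air correction = 0.3086 × 1047.0 = 323.10 mGal
Free-air anomaly = 978745.64 − 979151.51 + (323.10) = -82.77 mGal
Bouguer slab correction = 0.04193 × 1.83 × 1047.0 = 80.34 mGal
Simple Bouguer anomaly = -82.77 − (80.34) = -163.11 mGal

-163.1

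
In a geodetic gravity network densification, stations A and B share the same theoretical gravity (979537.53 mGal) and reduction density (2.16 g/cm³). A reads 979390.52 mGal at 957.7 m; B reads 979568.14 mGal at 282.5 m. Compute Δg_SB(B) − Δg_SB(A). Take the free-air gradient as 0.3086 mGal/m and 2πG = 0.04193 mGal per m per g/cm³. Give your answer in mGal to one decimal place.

Δg_SB(A) = 979390.52 − 979537.53 + 0.3086×957.7 − 0.04193×2.16×957.7 = 61.80 mGal
Δg_SB(B) = 979568.14 − 979537.53 + 0.3086×282.5 − 0.04193×2.16×282.5 = 92.20 mGal
Difference = 92.20 − (61.80) = 30.40 mGal

30.4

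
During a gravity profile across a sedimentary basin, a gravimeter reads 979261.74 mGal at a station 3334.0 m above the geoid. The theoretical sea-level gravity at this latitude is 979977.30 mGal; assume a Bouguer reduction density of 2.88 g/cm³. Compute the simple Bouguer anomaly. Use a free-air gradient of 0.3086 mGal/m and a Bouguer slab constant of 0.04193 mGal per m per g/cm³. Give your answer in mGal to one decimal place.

Free-air correction = 0.3086 × 3334.0 = 1028.87 mGal
Free-air anomaly = 979261.74 − 979977.30 + (1028.87) = 313.31 mGal
Bouguer slab correction = 0.04193 × 2.88 × 3334.0 = 402.61 mGal
Simple Bouguer anomaly = 313.31 − (402.61) = -89.30 mGal

-89.3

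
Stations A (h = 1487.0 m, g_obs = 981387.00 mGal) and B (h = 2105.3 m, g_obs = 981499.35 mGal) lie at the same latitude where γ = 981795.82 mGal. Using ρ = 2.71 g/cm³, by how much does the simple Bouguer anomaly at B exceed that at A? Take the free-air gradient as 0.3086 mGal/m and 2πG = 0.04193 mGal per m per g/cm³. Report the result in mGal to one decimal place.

232.9

Δg_SB(A) = 981387.00 − 981795.82 + 0.3086×1487.0 − 0.04193×2.71×1487.0 = -118.90 mGal
Δg_SB(B) = 981499.35 − 981795.82 + 0.3086×2105.3 − 0.04193×2.71×2105.3 = 114.00 mGal
Difference = 114.00 − (-118.90) = 232.90 mGal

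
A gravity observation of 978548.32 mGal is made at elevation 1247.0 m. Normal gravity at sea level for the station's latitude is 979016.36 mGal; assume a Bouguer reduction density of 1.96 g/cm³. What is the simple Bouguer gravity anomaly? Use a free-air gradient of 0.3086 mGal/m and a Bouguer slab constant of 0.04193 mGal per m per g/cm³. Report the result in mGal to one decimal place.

Free-air correction = 0.3086 × 1247.0 = 384.82 mGal
Free-air anomaly = 978548.32 − 979016.36 + (384.82) = -83.22 mGal
Bouguer slab correction = 0.04193 × 1.96 × 1247.0 = 102.48 mGal
Simple Bouguer anomaly = -83.22 − (102.48) = -185.70 mGal

-185.7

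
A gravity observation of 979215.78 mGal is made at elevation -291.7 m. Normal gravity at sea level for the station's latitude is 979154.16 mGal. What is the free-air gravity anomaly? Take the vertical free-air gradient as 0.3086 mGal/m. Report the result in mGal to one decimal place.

Free-air correction = 0.3086 × -291.7 = -90.02 mGal
Free-air anomaly = 979215.78 − 979154.16 + (-90.02) = -28.40 mGal

-28.4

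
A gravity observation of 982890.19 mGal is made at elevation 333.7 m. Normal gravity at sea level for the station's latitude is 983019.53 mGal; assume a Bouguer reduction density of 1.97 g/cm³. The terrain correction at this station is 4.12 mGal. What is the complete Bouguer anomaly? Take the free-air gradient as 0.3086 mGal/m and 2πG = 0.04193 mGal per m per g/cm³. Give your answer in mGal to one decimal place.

Free-air correction = 0.3086 × 333.7 = 102.98 mGal
Free-air anomaly = 982890.19 − 983019.53 + (102.98) = -26.36 mGal
Bouguer slab correction = 0.04193 × 1.97 × 333.7 = 27.56 mGal
Simple Bouguer anomaly = -26.36 − (27.56) = -53.92 mGal
Complete Bouguer anomaly = -53.92 + 4.12 = -49.80 mGal

-49.8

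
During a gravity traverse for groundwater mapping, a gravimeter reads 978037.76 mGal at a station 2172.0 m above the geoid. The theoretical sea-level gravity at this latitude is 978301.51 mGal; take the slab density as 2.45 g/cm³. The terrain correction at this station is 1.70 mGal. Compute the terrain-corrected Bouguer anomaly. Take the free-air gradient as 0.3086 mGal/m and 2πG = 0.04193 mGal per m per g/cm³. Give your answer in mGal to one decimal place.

Free-air correction = 0.3086 × 2172.0 = 670.28 mGal
Free-air anomaly = 978037.76 − 978301.51 + (670.28) = 406.53 mGal
Bouguer slab correction = 0.04193 × 2.45 × 2172.0 = 223.13 mGal
Simple Bouguer anomaly = 406.53 − (223.13) = 183.40 mGal
Complete Bouguer anomaly = 183.40 + 1.70 = 185.10 mGal

185.1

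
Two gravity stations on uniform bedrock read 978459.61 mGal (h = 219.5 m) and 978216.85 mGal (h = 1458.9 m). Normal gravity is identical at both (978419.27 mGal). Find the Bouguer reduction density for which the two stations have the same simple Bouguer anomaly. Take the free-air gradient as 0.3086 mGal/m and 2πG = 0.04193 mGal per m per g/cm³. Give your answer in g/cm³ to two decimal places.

Δg_obs = 978216.85 − 978459.61 = -242.76 mGal over Δh = 1458.9 − 219.5 = 1239.4 m
Equal Bouguer anomalies ⇒ Δg_obs + (0.3086 − 0.04193ρ)·Δh = 0
0.3086 − 0.04193ρ = −Δg_obs/Δh = 0.19587
ρ = (0.3086 − 0.19587) / 0.04193 = 2.69 g/cm³

2.69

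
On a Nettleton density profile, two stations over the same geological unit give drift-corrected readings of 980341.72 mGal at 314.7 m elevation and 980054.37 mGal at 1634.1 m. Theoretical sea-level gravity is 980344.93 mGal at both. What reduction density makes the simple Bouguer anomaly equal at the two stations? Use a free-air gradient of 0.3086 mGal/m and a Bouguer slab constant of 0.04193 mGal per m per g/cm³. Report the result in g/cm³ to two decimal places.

2.17

Δg_obs = 980054.37 − 980341.72 = -287.35 mGal over Δh = 1634.1 − 314.7 = 1319.4 m
Equal Bouguer anomalies ⇒ Δg_obs + (0.3086 − 0.04193ρ)·Δh = 0
0.3086 − 0.04193ρ = −Δg_obs/Δh = 0.21779
ρ = (0.3086 − 0.21779) / 0.04193 = 2.17 g/cm³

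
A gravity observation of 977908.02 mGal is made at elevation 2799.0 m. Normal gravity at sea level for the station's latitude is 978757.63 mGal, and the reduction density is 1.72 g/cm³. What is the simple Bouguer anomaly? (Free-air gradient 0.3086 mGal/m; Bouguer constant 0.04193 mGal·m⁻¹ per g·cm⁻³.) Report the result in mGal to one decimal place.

Free-air correction = 0.3086 × 2799.0 = 863.77 mGal
Free-air anomaly = 977908.02 − 978757.63 + (863.77) = 14.16 mGal
Bouguer slab correction = 0.04193 × 1.72 × 2799.0 = 201.86 mGal
Simple Bouguer anomaly = 14.16 − (201.86) = -187.70 mGal

-187.7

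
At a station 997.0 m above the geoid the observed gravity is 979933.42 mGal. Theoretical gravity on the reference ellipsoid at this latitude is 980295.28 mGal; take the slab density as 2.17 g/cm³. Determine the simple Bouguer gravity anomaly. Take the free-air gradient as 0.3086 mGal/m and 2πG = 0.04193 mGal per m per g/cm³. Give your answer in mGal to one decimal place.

-144.9

Free-air correction = 0.3086 × 997.0 = 307.67 mGal
Free-air anomaly = 979933.42 − 980295.28 + (307.67) = -54.19 mGal
Bouguer slab correction = 0.04193 × 2.17 × 997.0 = 90.72 mGal
Simple Bouguer anomaly = -54.19 − (90.72) = -144.91 mGal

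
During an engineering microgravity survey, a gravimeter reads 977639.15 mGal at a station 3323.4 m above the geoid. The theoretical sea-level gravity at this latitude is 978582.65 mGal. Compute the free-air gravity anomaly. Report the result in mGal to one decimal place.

Free-air correction = 0.3086 × 3323.4 = 1025.60 mGal
Free-air anomaly = 977639.15 − 978582.65 + (1025.60) = 82.10 mGal

82.1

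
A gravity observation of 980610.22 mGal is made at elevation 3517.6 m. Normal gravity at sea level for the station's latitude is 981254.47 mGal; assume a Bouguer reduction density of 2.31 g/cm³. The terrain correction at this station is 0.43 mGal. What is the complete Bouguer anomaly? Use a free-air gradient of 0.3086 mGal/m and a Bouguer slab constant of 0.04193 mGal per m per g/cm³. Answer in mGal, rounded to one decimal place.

101.0

Free-air correction = 0.3086 × 3517.6 = 1085.53 mGal
Free-air anomaly = 980610.22 − 981254.47 + (1085.53) = 441.28 mGal
Bouguer slab correction = 0.04193 × 2.31 × 3517.6 = 340.71 mGal
Simple Bouguer anomaly = 441.28 − (340.71) = 100.57 mGal
Complete Bouguer anomaly = 100.57 + 0.43 = 101.00 mGal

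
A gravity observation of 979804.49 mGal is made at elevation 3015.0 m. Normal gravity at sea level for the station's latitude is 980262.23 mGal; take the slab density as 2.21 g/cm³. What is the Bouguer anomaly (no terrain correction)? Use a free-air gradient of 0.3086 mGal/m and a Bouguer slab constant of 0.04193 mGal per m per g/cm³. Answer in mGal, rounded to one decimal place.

Free-air correction = 0.3086 × 3015.0 = 930.43 mGal
Free-air anomaly = 979804.49 − 980262.23 + (930.43) = 472.69 mGal
Bouguer slab correction = 0.04193 × 2.21 × 3015.0 = 279.39 mGal
Simple Bouguer anomaly = 472.69 − (279.39) = 193.30 mGal

193.3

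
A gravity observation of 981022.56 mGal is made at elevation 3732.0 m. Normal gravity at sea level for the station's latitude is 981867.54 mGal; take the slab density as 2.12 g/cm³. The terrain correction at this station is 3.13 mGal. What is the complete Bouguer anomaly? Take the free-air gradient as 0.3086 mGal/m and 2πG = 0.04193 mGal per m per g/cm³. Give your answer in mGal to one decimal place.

-21.9

Free-air correction = 0.3086 × 3732.0 = 1151.70 mGal
Free-air anomaly = 981022.56 − 981867.54 + (1151.70) = 306.72 mGal
Bouguer slab correction = 0.04193 × 2.12 × 3732.0 = 331.74 mGal
Simple Bouguer anomaly = 306.72 − (331.74) = -25.02 mGal
Complete Bouguer anomaly = -25.02 + 3.13 = -21.89 mGal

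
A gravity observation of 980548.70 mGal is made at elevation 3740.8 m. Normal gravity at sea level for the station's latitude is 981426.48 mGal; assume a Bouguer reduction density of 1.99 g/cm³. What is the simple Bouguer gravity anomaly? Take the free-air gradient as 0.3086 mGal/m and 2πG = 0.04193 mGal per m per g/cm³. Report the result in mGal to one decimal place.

-35.5

Free-air correction = 0.3086 × 3740.8 = 1154.41 mGal
Free-air anomaly = 980548.70 − 981426.48 + (1154.41) = 276.63 mGal
Bouguer slab correction = 0.04193 × 1.99 × 3740.8 = 312.13 mGal
Simple Bouguer anomaly = 276.63 − (312.13) = -35.50 mGal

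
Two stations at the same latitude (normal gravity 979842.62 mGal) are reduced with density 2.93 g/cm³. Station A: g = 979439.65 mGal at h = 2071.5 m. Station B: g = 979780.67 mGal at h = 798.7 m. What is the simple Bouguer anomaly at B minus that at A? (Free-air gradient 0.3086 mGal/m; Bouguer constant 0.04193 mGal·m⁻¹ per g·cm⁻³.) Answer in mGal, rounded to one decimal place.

Δg_SB(A) = 979439.65 − 979842.62 + 0.3086×2071.5 − 0.04193×2.93×2071.5 = -18.20 mGal
Δg_SB(B) = 979780.67 − 979842.62 + 0.3086×798.7 − 0.04193×2.93×798.7 = 86.40 mGal
Difference = 86.40 − (-18.20) = 104.60 mGal

104.6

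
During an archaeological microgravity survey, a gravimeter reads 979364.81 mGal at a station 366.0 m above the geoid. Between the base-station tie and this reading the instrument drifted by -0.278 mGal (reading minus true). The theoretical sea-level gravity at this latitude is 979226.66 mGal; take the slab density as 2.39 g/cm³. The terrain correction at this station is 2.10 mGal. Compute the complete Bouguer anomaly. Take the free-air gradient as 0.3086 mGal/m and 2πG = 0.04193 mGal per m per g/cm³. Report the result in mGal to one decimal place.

216.8

Drift-corrected reading = 979364.81 − (-0.278) = 979365.088 mGal
Free-air correction = 0.3086 × 366.0 = 112.95 mGal
Free-air anomaly = 979365.088 − 979226.66 + (112.95) = 251.378 mGal
Bouguer slab correction = 0.04193 × 2.39 × 366.0 = 36.68 mGal
Simple Bouguer anomaly = 251.378 − (36.68) = 214.698 mGal
Complete Bouguer anomaly = 214.698 + 2.10 = 216.798 mGal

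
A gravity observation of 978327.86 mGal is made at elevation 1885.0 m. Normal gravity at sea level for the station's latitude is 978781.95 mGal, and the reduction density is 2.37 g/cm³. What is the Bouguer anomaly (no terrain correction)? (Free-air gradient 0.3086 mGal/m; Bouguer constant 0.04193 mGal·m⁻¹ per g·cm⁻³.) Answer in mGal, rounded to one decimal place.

Free-air correction = 0.3086 × 1885.0 = 581.71 mGal
Free-air anomaly = 978327.86 − 978781.95 + (581.71) = 127.62 mGal
Bouguer slab correction = 0.04193 × 2.37 × 1885.0 = 187.32 mGal
Simple Bouguer anomaly = 127.62 − (187.32) = -59.70 mGal

-59.7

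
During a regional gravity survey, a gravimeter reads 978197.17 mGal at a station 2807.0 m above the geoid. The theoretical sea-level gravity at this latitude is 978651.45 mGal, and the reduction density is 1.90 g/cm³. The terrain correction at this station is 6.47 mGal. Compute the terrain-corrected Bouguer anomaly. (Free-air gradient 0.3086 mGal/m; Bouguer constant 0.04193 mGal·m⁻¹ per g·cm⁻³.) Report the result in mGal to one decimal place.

Free-air correction = 0.3086 × 2807.0 = 866.24 mGal
Free-air anomaly = 978197.17 − 978651.45 + (866.24) = 411.96 mGal
Bouguer slab correction = 0.04193 × 1.90 × 2807.0 = 223.63 mGal
Simple Bouguer anomaly = 411.96 − (223.63) = 188.33 mGal
Complete Bouguer anomaly = 188.33 + 6.47 = 194.80 mGal

194.8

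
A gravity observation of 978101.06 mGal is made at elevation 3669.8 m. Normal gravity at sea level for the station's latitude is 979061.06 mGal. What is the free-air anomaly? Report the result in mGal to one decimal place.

Free-air correction = 0.3086 × 3669.8 = 1132.50 mGal
Free-air anomaly = 978101.06 − 979061.06 + (1132.50) = 172.50 mGal

172.5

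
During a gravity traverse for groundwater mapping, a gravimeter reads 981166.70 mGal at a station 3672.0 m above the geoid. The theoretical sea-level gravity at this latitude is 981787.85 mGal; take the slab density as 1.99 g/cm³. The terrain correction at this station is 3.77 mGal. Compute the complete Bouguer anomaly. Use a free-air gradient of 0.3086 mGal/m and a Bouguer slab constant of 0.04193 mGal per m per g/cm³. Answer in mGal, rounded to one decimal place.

Free-air correction = 0.3086 × 3672.0 = 1133.18 mGal
Free-air anomaly = 981166.70 − 981787.85 + (1133.18) = 512.03 mGal
Bouguer slab correction = 0.04193 × 1.99 × 3672.0 = 306.39 mGal
Simple Bouguer anomaly = 512.03 − (306.39) = 205.64 mGal
Complete Bouguer anomaly = 205.64 + 3.77 = 209.41 mGal

209.4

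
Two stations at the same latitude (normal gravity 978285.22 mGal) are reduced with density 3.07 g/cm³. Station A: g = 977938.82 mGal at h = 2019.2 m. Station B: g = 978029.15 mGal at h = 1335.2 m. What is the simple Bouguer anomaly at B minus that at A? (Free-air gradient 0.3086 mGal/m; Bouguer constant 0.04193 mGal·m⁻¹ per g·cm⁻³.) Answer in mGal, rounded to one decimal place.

Δg_SB(A) = 977938.82 − 978285.22 + 0.3086×2019.2 − 0.04193×3.07×2019.2 = 16.80 mGal
Δg_SB(B) = 978029.15 − 978285.22 + 0.3086×1335.2 − 0.04193×3.07×1335.2 = -15.90 mGal
Difference = -15.90 − (16.80) = -32.70 mGal

-32.7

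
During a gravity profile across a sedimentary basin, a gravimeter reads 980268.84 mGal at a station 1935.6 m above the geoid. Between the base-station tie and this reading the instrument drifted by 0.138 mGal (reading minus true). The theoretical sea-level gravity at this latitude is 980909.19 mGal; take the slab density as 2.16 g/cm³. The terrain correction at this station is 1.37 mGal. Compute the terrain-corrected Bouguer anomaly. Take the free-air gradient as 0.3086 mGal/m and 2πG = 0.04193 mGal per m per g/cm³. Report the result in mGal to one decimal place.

-217.1

Drift-corrected reading = 980268.84 − (0.138) = 980268.702 mGal
Free-air correction = 0.3086 × 1935.6 = 597.33 mGal
Free-air anomaly = 980268.702 − 980909.19 + (597.33) = -43.158 mGal
Bouguer slab correction = 0.04193 × 2.16 × 1935.6 = 175.30 mGal
Simple Bouguer anomaly = -43.158 − (175.30) = -218.458 mGal
Complete Bouguer anomaly = -218.458 + 1.37 = -217.088 mGal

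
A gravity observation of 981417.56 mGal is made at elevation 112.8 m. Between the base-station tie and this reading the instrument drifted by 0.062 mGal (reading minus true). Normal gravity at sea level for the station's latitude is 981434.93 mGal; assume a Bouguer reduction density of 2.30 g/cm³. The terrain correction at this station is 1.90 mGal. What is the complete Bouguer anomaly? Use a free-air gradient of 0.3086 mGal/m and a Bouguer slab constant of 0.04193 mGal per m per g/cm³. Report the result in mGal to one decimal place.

Drift-corrected reading = 981417.56 − (0.062) = 981417.498 mGal
Free-air correction = 0.3086 × 112.8 = 34.81 mGal
Free-air anomaly = 981417.498 − 981434.93 + (34.81) = 17.378 mGal
Bouguer slab correction = 0.04193 × 2.30 × 112.8 = 10.88 mGal
Simple Bouguer anomaly = 17.378 − (10.88) = 6.498 mGal
Complete Bouguer anomaly = 6.498 + 1.90 = 8.398 mGal

8.4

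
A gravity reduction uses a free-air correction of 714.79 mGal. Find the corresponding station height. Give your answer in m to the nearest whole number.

h = 714.79 / 0.3086 = 2316.23 m

2316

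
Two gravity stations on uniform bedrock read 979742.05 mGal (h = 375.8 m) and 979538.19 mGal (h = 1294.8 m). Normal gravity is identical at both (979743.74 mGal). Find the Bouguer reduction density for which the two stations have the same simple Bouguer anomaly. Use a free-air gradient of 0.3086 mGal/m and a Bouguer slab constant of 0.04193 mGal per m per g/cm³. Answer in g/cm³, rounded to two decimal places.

Δg_obs = 979538.19 − 979742.05 = -203.86 mGal over Δh = 1294.8 − 375.8 = 919.0 m
Equal Bouguer anomalies ⇒ Δg_obs + (0.3086 − 0.04193ρ)·Δh = 0
0.3086 − 0.04193ρ = −Δg_obs/Δh = 0.22183
ρ = (0.3086 − 0.22183) / 0.04193 = 2.07 g/cm³

2.07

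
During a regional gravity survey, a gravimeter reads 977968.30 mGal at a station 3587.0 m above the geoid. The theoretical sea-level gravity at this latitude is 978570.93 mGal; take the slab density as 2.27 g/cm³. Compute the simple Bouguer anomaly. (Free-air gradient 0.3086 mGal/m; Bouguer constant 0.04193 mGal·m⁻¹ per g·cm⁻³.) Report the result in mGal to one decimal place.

162.9

Free-air correction = 0.3086 × 3587.0 = 1106.95 mGal
Free-air anomaly = 977968.30 − 978570.93 + (1106.95) = 504.32 mGal
Bouguer slab correction = 0.04193 × 2.27 × 3587.0 = 341.41 mGal
Simple Bouguer anomaly = 504.32 − (341.41) = 162.91 mGal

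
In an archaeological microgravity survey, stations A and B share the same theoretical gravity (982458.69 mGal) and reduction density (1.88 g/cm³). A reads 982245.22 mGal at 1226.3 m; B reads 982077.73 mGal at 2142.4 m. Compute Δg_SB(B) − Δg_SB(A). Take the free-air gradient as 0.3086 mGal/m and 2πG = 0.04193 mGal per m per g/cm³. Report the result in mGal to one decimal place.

43.0

Δg_SB(A) = 982245.22 − 982458.69 + 0.3086×1226.3 − 0.04193×1.88×1226.3 = 68.30 mGal
Δg_SB(B) = 982077.73 − 982458.69 + 0.3086×2142.4 − 0.04193×1.88×2142.4 = 111.30 mGal
Difference = 111.30 − (68.30) = 43.00 mGal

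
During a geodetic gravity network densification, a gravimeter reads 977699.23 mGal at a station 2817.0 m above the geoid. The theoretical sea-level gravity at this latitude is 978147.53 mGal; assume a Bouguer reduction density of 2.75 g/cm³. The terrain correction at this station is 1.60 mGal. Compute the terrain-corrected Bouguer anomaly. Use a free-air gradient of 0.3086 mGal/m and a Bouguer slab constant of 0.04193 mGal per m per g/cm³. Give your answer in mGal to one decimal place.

Free-air correction = 0.3086 × 2817.0 = 869.33 mGal
Free-air anomaly = 977699.23 − 978147.53 + (869.33) = 421.03 mGal
Bouguer slab correction = 0.04193 × 2.75 × 2817.0 = 324.82 mGal
Simple Bouguer anomaly = 421.03 − (324.82) = 96.21 mGal
Complete Bouguer anomaly = 96.21 + 1.60 = 97.81 mGal

97.8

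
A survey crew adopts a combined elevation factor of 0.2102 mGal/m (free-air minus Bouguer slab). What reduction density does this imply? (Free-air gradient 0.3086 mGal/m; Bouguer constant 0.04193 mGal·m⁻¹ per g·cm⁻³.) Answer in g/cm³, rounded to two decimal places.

2.35

0.2102 = 0.3086 − 0.04193 × ρ
ρ = (0.3086 − 0.2102) / 0.04193 = 2.35 g/cm³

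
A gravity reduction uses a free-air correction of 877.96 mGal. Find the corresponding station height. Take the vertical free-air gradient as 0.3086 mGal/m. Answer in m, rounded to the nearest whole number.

h = 877.96 / 0.3086 = 2844.98 m

2845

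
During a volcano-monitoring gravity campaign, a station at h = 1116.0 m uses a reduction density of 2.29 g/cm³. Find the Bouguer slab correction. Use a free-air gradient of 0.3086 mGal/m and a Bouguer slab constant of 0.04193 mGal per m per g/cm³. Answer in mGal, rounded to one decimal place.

Bouguer slab correction = 0.04193 × 2.29 × 1116.0 = 107.2 mGal

107.2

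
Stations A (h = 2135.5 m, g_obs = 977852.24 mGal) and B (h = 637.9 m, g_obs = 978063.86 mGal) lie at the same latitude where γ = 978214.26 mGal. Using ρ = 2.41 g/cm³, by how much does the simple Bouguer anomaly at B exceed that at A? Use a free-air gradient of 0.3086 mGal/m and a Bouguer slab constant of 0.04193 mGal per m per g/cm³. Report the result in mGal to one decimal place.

-99.2

Δg_SB(A) = 977852.24 − 978214.26 + 0.3086×2135.5 − 0.04193×2.41×2135.5 = 81.20 mGal
Δg_SB(B) = 978063.86 − 978214.26 + 0.3086×637.9 − 0.04193×2.41×637.9 = -18.00 mGal
Difference = -18.00 − (81.20) = -99.20 mGal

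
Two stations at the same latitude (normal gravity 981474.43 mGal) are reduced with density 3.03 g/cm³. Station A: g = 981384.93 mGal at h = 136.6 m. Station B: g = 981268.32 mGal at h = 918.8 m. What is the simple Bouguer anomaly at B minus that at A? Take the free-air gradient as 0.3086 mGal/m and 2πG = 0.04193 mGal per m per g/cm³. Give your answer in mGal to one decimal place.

Δg_SB(A) = 981384.93 − 981474.43 + 0.3086×136.6 − 0.04193×3.03×136.6 = -64.70 mGal
Δg_SB(B) = 981268.32 − 981474.43 + 0.3086×918.8 − 0.04193×3.03×918.8 = -39.30 mGal
Difference = -39.30 − (-64.70) = 25.40 mGal

25.4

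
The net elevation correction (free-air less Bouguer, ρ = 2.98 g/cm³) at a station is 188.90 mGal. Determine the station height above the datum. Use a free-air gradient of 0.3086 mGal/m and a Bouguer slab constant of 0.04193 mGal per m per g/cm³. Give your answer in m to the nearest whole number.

1029

Combined gradient = 0.3086 − 0.04193 × 2.98 = 0.1836486 mGal/m
h = 188.90 / 0.1836486 = 1028.59 m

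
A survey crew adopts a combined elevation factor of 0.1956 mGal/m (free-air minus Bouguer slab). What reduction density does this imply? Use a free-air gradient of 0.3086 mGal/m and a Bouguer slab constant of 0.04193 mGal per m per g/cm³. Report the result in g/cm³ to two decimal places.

0.1956 = 0.3086 − 0.04193 × ρ
ρ = (0.3086 − 0.1956) / 0.04193 = 2.69 g/cm³

2.69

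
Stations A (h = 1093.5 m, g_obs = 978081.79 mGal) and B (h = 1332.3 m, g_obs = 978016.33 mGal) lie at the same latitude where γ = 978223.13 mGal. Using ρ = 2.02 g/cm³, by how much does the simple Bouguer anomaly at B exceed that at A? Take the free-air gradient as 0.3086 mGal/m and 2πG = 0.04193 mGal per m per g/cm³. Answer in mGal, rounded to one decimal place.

-12.0

Δg_SB(A) = 978081.79 − 978223.13 + 0.3086×1093.5 − 0.04193×2.02×1093.5 = 103.50 mGal
Δg_SB(B) = 978016.33 − 978223.13 + 0.3086×1332.3 − 0.04193×2.02×1332.3 = 91.50 mGal
Difference = 91.50 − (103.50) = -12.00 mGal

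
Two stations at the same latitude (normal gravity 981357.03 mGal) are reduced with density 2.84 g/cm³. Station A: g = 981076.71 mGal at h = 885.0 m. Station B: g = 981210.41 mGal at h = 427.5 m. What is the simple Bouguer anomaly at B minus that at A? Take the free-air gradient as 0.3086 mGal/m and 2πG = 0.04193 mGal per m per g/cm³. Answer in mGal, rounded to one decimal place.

Δg_SB(A) = 981076.71 − 981357.03 + 0.3086×885.0 − 0.04193×2.84×885.0 = -112.60 mGal
Δg_SB(B) = 981210.41 − 981357.03 + 0.3086×427.5 − 0.04193×2.84×427.5 = -65.60 mGal
Difference = -65.60 − (-112.60) = 47.00 mGal

47.0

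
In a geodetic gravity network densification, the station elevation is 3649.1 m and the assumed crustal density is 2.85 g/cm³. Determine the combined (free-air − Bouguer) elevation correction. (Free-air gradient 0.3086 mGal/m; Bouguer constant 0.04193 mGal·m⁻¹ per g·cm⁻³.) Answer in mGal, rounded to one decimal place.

Combined gradient = 0.3086 − 0.04193 × 2.85 = 0.1890995 mGal/m
Combined elevation correction = 0.1890995 × 3649.1 = 690.0 mGal

690.0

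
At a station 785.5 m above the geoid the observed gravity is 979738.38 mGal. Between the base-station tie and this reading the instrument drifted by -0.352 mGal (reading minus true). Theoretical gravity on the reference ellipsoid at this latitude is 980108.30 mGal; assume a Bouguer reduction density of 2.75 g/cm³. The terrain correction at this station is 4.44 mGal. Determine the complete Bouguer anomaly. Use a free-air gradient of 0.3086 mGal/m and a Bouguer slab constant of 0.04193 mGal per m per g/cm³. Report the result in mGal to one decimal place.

Drift-corrected reading = 979738.38 − (-0.352) = 979738.732 mGal
Free-air correction = 0.3086 × 785.5 = 242.41 mGal
Free-air anomaly = 979738.732 − 980108.30 + (242.41) = -127.158 mGal
Bouguer slab correction = 0.04193 × 2.75 × 785.5 = 90.57 mGal
Simple Bouguer anomaly = -127.158 − (90.57) = -217.728 mGal
Complete Bouguer anomaly = -217.728 + 4.44 = -213.288 mGal

-213.3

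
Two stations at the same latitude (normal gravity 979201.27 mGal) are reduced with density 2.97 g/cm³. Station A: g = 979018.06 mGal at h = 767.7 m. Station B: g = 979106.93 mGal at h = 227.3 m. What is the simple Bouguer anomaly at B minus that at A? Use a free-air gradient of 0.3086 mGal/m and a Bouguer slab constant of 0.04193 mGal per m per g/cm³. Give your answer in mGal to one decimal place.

-10.6

Δg_SB(A) = 979018.06 − 979201.27 + 0.3086×767.7 − 0.04193×2.97×767.7 = -41.90 mGal
Δg_SB(B) = 979106.93 − 979201.27 + 0.3086×227.3 − 0.04193×2.97×227.3 = -52.50 mGal
Difference = -52.50 − (-41.90) = -10.60 mGal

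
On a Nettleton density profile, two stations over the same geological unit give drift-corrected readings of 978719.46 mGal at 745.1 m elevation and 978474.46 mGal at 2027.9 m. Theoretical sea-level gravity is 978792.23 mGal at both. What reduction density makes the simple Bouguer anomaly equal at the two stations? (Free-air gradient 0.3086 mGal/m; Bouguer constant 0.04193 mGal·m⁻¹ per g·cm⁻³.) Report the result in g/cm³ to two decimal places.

2.80

Δg_obs = 978474.46 − 978719.46 = -245.00 mGal over Δh = 2027.9 − 745.1 = 1282.8 m
Equal Bouguer anomalies ⇒ Δg_obs + (0.3086 − 0.04193ρ)·Δh = 0
0.3086 − 0.04193ρ = −Δg_obs/Δh = 0.19099
ρ = (0.3086 − 0.19099) / 0.04193 = 2.80 g/cm³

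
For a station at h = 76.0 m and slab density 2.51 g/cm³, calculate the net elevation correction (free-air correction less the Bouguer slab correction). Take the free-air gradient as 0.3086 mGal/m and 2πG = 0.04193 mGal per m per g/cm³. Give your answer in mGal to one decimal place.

Combined gradient = 0.3086 − 0.04193 × 2.51 = 0.2033557 mGal/m
Combined elevation correction = 0.2033557 × 76.0 = 15.5 mGal

15.5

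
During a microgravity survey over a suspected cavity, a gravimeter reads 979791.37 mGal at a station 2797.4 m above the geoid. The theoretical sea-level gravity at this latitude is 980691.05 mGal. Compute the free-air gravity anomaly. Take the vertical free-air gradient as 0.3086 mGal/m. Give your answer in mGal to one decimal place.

Free-air correction = 0.3086 × 2797.4 = 863.28 mGal
Free-air anomaly = 979791.37 − 980691.05 + (863.28) = -36.40 mGal

-36.4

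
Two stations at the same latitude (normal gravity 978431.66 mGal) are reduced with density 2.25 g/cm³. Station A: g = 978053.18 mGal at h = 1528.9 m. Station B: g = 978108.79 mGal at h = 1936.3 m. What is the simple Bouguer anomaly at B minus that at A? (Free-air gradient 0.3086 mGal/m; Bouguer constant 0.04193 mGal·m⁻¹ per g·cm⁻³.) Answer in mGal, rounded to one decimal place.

142.9

Δg_SB(A) = 978053.18 − 978431.66 + 0.3086×1528.9 − 0.04193×2.25×1528.9 = -50.90 mGal
Δg_SB(B) = 978108.79 − 978431.66 + 0.3086×1936.3 − 0.04193×2.25×1936.3 = 92.00 mGal
Difference = 92.00 − (-50.90) = 142.90 mGal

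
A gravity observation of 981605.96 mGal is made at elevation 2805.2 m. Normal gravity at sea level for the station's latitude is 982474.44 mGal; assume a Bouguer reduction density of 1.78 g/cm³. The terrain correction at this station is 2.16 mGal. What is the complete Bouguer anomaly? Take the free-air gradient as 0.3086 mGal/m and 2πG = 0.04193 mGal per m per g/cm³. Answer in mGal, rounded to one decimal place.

Free-air correction = 0.3086 × 2805.2 = 865.68 mGal
Free-air anomaly = 981605.96 − 982474.44 + (865.68) = -2.80 mGal
Bouguer slab correction = 0.04193 × 1.78 × 2805.2 = 209.37 mGal
Simple Bouguer anomaly = -2.80 − (209.37) = -212.17 mGal
Complete Bouguer anomaly = -212.17 + 2.16 = -210.01 mGal

-210.0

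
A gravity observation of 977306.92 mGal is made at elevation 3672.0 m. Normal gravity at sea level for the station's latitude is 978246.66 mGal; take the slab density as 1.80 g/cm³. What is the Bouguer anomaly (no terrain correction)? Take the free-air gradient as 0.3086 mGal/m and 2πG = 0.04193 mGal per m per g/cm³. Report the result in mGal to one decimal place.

Free-air correction = 0.3086 × 3672.0 = 1133.18 mGal
Free-air anomaly = 977306.92 − 978246.66 + (1133.18) = 193.44 mGal
Bouguer slab correction = 0.04193 × 1.80 × 3672.0 = 277.14 mGal
Simple Bouguer anomaly = 193.44 − (277.14) = -83.70 mGal

-83.7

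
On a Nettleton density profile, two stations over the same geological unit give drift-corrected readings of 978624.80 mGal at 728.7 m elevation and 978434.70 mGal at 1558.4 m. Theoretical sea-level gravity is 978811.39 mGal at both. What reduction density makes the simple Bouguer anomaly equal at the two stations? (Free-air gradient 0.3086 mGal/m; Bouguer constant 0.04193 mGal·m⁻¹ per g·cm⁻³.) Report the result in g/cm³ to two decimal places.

Δg_obs = 978434.70 − 978624.80 = -190.10 mGal over Δh = 1558.4 − 728.7 = 829.7 m
Equal Bouguer anomalies ⇒ Δg_obs + (0.3086 − 0.04193ρ)·Δh = 0
0.3086 − 0.04193ρ = −Δg_obs/Δh = 0.22912
ρ = (0.3086 − 0.22912) / 0.04193 = 1.90 g/cm³

1.90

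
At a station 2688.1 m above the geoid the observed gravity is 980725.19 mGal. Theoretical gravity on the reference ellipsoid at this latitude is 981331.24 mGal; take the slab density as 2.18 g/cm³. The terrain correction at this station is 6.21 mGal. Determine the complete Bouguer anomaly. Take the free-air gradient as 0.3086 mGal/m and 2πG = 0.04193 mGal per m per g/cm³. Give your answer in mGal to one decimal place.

Free-air correction = 0.3086 × 2688.1 = 829.55 mGal
Free-air anomaly = 980725.19 − 981331.24 + (829.55) = 223.50 mGal
Bouguer slab correction = 0.04193 × 2.18 × 2688.1 = 245.71 mGal
Simple Bouguer anomaly = 223.50 − (245.71) = -22.21 mGal
Complete Bouguer anomaly = -22.21 + 6.21 = -16.00 mGal

-16.0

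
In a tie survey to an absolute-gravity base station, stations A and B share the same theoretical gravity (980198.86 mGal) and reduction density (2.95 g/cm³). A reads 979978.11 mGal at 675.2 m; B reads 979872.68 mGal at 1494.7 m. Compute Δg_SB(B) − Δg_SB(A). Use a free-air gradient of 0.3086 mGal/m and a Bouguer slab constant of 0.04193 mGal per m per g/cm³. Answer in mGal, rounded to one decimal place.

46.1

Δg_SB(A) = 979978.11 − 980198.86 + 0.3086×675.2 − 0.04193×2.95×675.2 = -95.90 mGal
Δg_SB(B) = 979872.68 − 980198.86 + 0.3086×1494.7 − 0.04193×2.95×1494.7 = -49.80 mGal
Difference = -49.80 − (-95.90) = 46.10 mGal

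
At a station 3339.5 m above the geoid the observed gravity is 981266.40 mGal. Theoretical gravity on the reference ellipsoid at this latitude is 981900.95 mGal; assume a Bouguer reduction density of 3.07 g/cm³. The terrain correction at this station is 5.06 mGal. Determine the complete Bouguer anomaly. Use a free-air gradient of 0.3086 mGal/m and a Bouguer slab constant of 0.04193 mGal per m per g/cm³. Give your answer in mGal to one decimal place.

Free-air correction = 0.3086 × 3339.5 = 1030.57 mGal
Free-air anomaly = 981266.40 − 981900.95 + (1030.57) = 396.02 mGal
Bouguer slab correction = 0.04193 × 3.07 × 3339.5 = 429.88 mGal
Simple Bouguer anomaly = 396.02 − (429.88) = -33.86 mGal
Complete Bouguer anomaly = -33.86 + 5.06 = -28.80 mGal

-28.8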